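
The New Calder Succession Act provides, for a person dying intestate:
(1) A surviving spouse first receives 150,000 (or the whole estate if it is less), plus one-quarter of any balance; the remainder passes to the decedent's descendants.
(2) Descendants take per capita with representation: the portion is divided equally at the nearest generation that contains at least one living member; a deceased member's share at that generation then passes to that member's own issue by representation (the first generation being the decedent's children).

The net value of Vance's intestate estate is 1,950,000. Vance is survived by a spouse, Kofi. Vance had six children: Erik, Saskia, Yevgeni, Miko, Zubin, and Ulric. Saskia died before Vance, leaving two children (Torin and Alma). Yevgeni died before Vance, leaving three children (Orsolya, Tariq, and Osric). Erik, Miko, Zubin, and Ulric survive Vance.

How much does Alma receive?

Kofi first takes 150,000, leaving a balance of 1,800,000. Kofi then takes one-quarter of the balance (450,000), for a total of 600,000. The remaining 1,350,000 passes to the descendants.
The descendants' portion (1,350,000) is divided into 6 shares of 225,000: Erik, Miko, Zubin, and Ulric each take 225,000; Saskia's 225,000 share passes to Saskia's issue; Yevgeni's 225,000 share passes to Yevgeni's issue.
Saskia's share (225,000) is divided into 2 shares of 112,500: Torin and Alma each take 112,500.
Yevgeni's share (225,000) is divided into 3 shares of 75,000: Orsolya, Tariq, and Osric each take 75,000.

Alma receives 112,500.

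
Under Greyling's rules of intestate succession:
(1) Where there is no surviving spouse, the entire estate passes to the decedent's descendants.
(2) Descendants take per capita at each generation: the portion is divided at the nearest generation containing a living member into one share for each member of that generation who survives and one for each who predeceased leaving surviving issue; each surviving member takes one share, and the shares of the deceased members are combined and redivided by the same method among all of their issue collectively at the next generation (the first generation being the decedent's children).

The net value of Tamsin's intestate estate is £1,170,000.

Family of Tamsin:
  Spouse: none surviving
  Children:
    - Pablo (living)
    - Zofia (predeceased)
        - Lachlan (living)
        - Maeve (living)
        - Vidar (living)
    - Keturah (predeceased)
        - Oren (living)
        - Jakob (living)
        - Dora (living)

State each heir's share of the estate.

Pablo: £390,000; Lachlan: £130,000; Maeve: £130,000; Vidar: £130,000; Oren: £130,000; Jakob: £130,000; Dora: £130,000

The entire £1,170,000 passes to the descendants.
That amount (£1,170,000) is divided at the children's generation into 3 shares of £390,000. Pablo takes £390,000. The 2 shares of the deceased (Zofia and Keturah) are combined into a pool of £780,000.
That pool (£780,000) is divided at the grandchildren's generation equally among Lachlan, Maeve, Vidar, Oren, Jakob, and Dora: £130,000 each.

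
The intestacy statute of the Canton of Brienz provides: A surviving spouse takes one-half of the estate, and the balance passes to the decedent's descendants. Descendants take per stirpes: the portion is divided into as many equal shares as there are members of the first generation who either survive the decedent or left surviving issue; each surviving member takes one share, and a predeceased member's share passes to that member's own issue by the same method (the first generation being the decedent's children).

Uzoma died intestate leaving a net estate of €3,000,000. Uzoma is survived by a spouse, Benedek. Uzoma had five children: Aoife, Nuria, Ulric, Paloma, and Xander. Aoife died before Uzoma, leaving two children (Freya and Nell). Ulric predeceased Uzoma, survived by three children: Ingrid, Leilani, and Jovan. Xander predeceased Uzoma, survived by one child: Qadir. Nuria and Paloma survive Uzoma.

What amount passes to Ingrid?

Ingrid receives €100,000.

Benedek takes one-half of €3,000,000 = €1,500,000. The remaining €1,500,000 passes to the descendants.
The descendants' portion (€1,500,000) is divided into 5 shares of €300,000: Nuria and Paloma each take €300,000; Aoife's €300,000 share passes to Aoife's issue; Ulric's €300,000 share passes to Ulric's issue; Xander's €300,000 share passes to Xander's issue.
Aoife's share (€300,000) is divided into 2 shares of €150,000: Freya and Nell each take €150,000.
Ulric's share (€300,000) is divided into 3 shares of €100,000: Ingrid, Leilani, and Jovan each take €100,000.
Xander's share (€300,000) passes entirely to Qadir.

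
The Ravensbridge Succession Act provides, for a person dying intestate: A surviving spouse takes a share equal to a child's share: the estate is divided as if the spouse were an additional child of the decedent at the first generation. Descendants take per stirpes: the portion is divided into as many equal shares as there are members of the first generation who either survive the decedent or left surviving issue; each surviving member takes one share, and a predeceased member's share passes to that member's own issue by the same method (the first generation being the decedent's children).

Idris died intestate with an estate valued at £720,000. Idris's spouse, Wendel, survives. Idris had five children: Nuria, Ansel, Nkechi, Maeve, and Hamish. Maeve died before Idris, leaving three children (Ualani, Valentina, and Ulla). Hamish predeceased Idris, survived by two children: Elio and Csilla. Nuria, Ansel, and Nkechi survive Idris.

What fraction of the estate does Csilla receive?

Csilla receives 1/12 of the estate.

The spouse counts as an additional share at the children's level, so there are 6 primary shares of £120,000. Wendel takes one such share (£120,000).
The children's combined portion (£600,000) is divided into 5 shares of £120,000: Nuria, Ansel, and Nkechi each take £120,000; Maeve's £120,000 share passes to Maeve's issue; Hamish's £120,000 share passes to Hamish's issue.
Maeve's share (£120,000) is divided into 3 shares of £40,000: Ualani, Valentina, and Ulla each take £40,000.
Hamish's share (£120,000) is divided into 2 shares of £60,000: Elio and Csilla each take £60,000.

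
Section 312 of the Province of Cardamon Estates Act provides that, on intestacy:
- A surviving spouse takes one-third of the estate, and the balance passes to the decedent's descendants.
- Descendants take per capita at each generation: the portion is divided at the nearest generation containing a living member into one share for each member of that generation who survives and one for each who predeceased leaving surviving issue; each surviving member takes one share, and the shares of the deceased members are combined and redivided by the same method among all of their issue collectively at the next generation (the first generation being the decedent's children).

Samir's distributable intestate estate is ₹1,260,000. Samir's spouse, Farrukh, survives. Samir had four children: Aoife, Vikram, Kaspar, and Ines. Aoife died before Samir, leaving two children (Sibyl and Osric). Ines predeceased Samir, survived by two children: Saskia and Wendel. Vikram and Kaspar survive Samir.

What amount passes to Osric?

Farrukh takes one-third of ₹1,260,000 = ₹420,000. The remaining ₹840,000 passes to the descendants.
The descendants' portion (₹840,000) is divided at the children's generation into 4 shares of ₹210,000. Vikram and Kaspar each take ₹210,000. The 2 shares of the deceased (Aoife and Ines) are combined into a pool of ₹420,000.
That pool (₹420,000) is divided at the grandchildren's generation equally among Sibyl, Osric, Saskia, and Wendel: ₹105,000 each.

Osric receives ₹105,000.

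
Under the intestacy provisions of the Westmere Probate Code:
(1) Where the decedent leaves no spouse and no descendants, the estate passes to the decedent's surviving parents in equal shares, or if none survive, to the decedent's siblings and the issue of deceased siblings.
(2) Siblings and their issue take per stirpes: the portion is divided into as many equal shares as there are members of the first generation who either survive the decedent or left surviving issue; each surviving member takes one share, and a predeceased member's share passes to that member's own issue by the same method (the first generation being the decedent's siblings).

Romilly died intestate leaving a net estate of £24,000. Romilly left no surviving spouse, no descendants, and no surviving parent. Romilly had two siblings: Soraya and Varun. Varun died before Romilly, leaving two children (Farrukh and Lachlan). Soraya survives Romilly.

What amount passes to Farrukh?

The entire £24,000 passes to the siblings and their issue.
That amount (£24,000) is divided into 2 shares of £12,000: Soraya takes £12,000; Varun's £12,000 share passes to Varun's issue.
Varun's share (£12,000) is divided into 2 shares of £6,000: Farrukh and Lachlan each take £6,000.

Farrukh receives £6,000.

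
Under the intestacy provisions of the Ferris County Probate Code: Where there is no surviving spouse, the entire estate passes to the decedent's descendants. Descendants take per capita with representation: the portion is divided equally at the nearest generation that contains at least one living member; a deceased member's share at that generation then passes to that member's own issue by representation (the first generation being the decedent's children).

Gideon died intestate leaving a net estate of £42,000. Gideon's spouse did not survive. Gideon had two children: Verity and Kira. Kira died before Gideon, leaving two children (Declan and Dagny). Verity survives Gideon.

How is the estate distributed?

The entire £42,000 passes to the descendants.
That amount (£42,000) is divided into 2 shares of £21,000: Verity takes £21,000; Kira's £21,000 share passes to Kira's issue.
Kira's share (£21,000) is divided into 2 shares of £10,500: Declan and Dagny each take £10,500.

Verity: £21,000; Declan: £10,500; Dagny: £10,500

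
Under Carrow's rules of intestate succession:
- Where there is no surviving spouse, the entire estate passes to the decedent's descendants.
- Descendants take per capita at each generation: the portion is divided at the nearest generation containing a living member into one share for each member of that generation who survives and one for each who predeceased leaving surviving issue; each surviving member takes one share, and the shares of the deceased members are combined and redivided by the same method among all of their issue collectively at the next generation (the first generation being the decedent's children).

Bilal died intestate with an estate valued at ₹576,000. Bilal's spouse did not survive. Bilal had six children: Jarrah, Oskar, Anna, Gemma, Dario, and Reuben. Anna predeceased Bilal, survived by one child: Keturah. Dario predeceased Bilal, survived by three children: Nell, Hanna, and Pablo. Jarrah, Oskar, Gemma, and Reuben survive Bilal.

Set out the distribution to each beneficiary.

Jarrah: ₹96,000; Oskar: ₹96,000; Keturah: ₹48,000; Gemma: ₹96,000; Nell: ₹48,000; Hanna: ₹48,000; Pablo: ₹48,000; Reuben: ₹96,000

The entire ₹576,000 passes to the descendants.
That amount (₹576,000) is divided at the children's generation into 6 shares of ₹96,000. Jarrah, Oskar, Gemma, and Reuben each take ₹96,000. The 2 shares of the deceased (Anna and Dario) are combined into a pool of ₹192,000.
That pool (₹192,000) is divided at the grandchildren's generation equally among Keturah, Nell, Hanna, and Pablo: ₹48,000 each.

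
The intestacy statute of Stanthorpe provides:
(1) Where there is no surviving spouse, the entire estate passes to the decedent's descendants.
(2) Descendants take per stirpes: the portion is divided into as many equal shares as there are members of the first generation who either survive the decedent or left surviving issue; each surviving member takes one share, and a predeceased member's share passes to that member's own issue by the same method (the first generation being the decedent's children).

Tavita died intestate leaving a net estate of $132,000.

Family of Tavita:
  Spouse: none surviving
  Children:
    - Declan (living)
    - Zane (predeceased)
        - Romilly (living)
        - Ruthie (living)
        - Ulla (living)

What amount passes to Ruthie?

Ruthie receives $22,000.

The entire $132,000 passes to the descendants.
That amount ($132,000) is divided into 2 shares of $66,000: Declan takes $66,000; Zane's $66,000 share passes to Zane's issue.
Zane's share ($66,000) is divided into 3 shares of $22,000: Romilly, Ruthie, and Ulla each take $22,000.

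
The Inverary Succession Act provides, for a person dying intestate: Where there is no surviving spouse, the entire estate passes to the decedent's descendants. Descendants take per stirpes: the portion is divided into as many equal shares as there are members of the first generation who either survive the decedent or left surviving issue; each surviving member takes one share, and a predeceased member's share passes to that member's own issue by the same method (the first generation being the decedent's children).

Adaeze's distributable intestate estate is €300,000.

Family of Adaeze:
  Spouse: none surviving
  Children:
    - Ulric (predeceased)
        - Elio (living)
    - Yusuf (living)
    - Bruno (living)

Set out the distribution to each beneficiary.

The entire €300,000 passes to the descendants.
That amount (€300,000) is divided into 3 shares of €100,000: Yusuf and Bruno each take €100,000; Ulric's €100,000 share passes to Ulric's issue.
Ulric's share (€100,000) passes entirely to Elio.

Elio: €100,000; Yusuf: €100,000; Bruno: €100,000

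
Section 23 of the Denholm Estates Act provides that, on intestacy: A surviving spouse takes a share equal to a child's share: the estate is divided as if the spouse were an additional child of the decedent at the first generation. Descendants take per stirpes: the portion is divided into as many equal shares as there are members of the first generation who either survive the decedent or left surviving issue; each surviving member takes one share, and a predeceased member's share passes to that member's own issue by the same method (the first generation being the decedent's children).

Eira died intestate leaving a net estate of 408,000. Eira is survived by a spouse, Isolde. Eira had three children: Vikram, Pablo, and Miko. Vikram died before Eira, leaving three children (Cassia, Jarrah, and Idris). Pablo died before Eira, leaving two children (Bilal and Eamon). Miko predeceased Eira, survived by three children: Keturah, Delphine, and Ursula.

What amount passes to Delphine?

Delphine receives 34,000.

The spouse counts as an additional share at the children's level, so there are 4 primary shares of 102,000. Isolde takes one such share (102,000).
The children's combined portion (306,000) is divided into 3 shares of 102,000: Vikram's 102,000 share passes to Vikram's issue; Pablo's 102,000 share passes to Pablo's issue; Miko's 102,000 share passes to Miko's issue.
Vikram's share (102,000) is divided into 3 shares of 34,000: Cassia, Jarrah, and Idris each take 34,000.
Pablo's share (102,000) is divided into 2 shares of 51,000: Bilal and Eamon each take 51,000.
Miko's share (102,000) is divided into 3 shares of 34,000: Keturah, Delphine, and Ursula each take 34,000.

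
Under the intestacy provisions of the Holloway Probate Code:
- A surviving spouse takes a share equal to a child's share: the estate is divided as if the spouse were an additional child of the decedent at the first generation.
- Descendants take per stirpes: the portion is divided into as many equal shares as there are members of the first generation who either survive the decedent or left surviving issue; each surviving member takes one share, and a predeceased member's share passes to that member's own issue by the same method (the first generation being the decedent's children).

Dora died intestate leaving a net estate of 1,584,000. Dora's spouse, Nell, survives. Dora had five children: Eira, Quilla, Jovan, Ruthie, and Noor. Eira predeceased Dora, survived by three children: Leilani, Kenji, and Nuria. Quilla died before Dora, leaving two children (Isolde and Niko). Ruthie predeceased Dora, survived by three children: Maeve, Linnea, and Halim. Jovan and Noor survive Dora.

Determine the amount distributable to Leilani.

The spouse counts as an additional share at the children's level, so there are 6 primary shares of 264,000. Nell takes one such share (264,000).
The children's combined portion (1,320,000) is divided into 5 shares of 264,000: Jovan and Noor each take 264,000; Eira's 264,000 share passes to Eira's issue; Quilla's 264,000 share passes to Quilla's issue; Ruthie's 264,000 share passes to Ruthie's issue.
Eira's share (264,000) is divided into 3 shares of 88,000: Leilani, Kenji, and Nuria each take 88,000.
Quilla's share (264,000) is divided into 2 shares of 132,000: Isolde and Niko each take 132,000.
Ruthie's share (264,000) is divided into 3 shares of 88,000: Maeve, Linnea, and Halim each take 88,000.

Leilani receives 88,000.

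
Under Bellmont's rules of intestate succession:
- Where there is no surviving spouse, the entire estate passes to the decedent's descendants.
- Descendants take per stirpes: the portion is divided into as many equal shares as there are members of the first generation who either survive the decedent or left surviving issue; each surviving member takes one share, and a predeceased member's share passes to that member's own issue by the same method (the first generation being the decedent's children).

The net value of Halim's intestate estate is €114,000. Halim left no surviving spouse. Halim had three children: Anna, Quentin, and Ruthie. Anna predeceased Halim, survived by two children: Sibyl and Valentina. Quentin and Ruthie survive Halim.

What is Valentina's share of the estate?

The entire €114,000 passes to the descendants.
That amount (€114,000) is divided into 3 shares of €38,000: Quentin and Ruthie each take €38,000; Anna's €38,000 share passes to Anna's issue.
Anna's share (€38,000) is divided into 2 shares of €19,000: Sibyl and Valentina each take €19,000.

Valentina receives €19,000.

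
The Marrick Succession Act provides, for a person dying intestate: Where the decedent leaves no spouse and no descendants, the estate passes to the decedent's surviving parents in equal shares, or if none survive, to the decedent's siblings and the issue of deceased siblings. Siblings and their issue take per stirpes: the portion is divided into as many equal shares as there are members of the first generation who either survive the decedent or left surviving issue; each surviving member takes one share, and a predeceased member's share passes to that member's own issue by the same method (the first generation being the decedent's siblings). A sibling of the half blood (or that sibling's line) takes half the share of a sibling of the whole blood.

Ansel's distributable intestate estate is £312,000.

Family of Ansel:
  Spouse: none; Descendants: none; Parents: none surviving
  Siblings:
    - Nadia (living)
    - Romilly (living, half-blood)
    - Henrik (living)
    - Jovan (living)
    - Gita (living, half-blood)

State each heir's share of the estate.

The entire £312,000 passes to the siblings and their issue.
Counting each half-blood sibling's line as half a unit, there are 4 units in £312,000, so one unit is £78,000. Whole-blood lines (Nadia, Henrik, and Jovan) take £78,000 each; half-blood lines (Romilly and Gita) take £39,000 each.

Nadia: £78,000; Romilly: £39,000; Henrik: £78,000; Jovan: £78,000; Gita: £39,000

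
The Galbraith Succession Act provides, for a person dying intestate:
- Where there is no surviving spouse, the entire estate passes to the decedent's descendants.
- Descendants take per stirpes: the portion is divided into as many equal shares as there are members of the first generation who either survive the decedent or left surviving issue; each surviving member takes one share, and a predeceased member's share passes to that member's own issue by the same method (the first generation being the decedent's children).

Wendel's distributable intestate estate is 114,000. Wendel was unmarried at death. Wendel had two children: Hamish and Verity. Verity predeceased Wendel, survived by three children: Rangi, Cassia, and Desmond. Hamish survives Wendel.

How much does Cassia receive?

Cassia receives 19,000.

The entire 114,000 passes to the descendants.
That amount (114,000) is divided into 2 shares of 57,000: Hamish takes 57,000; Verity's 57,000 share passes to Verity's issue.
Verity's share (57,000) is divided into 3 shares of 19,000: Rangi, Cassia, and Desmond each take 19,000.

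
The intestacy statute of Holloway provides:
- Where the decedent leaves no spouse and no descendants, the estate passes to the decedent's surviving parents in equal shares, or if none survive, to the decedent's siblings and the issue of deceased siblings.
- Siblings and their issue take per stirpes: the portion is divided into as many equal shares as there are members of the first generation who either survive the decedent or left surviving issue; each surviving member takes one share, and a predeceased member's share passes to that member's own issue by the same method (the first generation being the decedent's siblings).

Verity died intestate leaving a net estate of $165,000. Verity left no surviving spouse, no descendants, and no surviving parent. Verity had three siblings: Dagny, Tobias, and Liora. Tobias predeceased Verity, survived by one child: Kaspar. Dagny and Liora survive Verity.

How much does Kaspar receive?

The entire $165,000 passes to the siblings and their issue.
That amount ($165,000) is divided into 3 shares of $55,000: Dagny and Liora each take $55,000; Tobias's $55,000 share passes to Tobias's issue.
Tobias's share ($55,000) passes entirely to Kaspar.

Kaspar receives $55,000.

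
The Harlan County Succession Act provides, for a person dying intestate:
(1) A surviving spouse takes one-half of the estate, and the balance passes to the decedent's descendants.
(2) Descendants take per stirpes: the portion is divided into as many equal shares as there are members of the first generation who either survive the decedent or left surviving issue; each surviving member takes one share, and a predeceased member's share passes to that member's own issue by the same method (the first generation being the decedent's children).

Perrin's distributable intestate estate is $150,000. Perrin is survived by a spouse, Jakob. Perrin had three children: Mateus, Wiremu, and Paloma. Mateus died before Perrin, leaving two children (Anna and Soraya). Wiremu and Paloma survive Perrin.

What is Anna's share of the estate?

Jakob takes one-half of $150,000 = $75,000. The remaining $75,000 passes to the descendants.
The descendants' portion ($75,000) is divided into 3 shares of $25,000: Wiremu and Paloma each take $25,000; Mateus's $25,000 share passes to Mateus's issue.
Mateus's share ($25,000) is divided into 2 shares of $12,500: Anna and Soraya each take $12,500.

Anna receives $12,500.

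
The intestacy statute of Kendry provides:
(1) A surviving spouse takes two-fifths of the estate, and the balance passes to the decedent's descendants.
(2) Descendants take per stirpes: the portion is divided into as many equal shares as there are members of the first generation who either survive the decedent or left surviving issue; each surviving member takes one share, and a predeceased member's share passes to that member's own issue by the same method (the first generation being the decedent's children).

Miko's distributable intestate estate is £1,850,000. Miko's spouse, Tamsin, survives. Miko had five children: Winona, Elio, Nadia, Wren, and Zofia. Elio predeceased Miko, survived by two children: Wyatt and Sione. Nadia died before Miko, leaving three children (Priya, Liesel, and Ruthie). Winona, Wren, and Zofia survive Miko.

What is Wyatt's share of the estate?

Wyatt receives £111,000.

Tamsin takes two-fifths of £1,850,000 = £740,000. The remaining £1,110,000 passes to the descendants.
The descendants' portion (£1,110,000) is divided into 5 shares of £222,000: Winona, Wren, and Zofia each take £222,000; Elio's £222,000 share passes to Elio's issue; Nadia's £222,000 share passes to Nadia's issue.
Elio's share (£222,000) is divided into 2 shares of £111,000: Wyatt and Sione each take £111,000.
Nadia's share (£222,000) is divided into 3 shares of £74,000: Priya, Liesel, and Ruthie each take £74,000.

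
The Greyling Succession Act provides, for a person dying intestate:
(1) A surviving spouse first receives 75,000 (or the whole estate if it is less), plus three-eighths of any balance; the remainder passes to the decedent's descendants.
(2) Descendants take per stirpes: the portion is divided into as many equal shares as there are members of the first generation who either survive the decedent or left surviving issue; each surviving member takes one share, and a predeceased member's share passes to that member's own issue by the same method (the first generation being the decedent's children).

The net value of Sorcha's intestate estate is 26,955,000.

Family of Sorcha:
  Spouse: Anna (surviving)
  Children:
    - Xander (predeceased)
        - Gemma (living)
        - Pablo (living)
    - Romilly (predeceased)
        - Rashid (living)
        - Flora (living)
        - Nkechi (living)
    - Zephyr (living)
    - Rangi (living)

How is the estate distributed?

Anna: 10,155,000; Gemma: 2,100,000; Pablo: 2,100,000; Rashid: 1,400,000; Flora: 1,400,000; Nkechi: 1,400,000; Zephyr: 4,200,000; Rangi: 4,200,000

Anna first takes 75,000, leaving a balance of 26,880,000. Anna then takes three-eighths of the balance (10,080,000), for a total of 10,155,000. The remaining 16,800,000 passes to the descendants.
The descendants' portion (16,800,000) is divided into 4 shares of 4,200,000: Zephyr and Rangi each take 4,200,000; Xander's 4,200,000 share passes to Xander's issue; Romilly's 4,200,000 share passes to Romilly's issue.
Xander's share (4,200,000) is divided into 2 shares of 2,100,000: Gemma and Pablo each take 2,100,000.
Romilly's share (4,200,000) is divided into 3 shares of 1,400,000: Rashid, Flora, and Nkechi each take 1,400,000.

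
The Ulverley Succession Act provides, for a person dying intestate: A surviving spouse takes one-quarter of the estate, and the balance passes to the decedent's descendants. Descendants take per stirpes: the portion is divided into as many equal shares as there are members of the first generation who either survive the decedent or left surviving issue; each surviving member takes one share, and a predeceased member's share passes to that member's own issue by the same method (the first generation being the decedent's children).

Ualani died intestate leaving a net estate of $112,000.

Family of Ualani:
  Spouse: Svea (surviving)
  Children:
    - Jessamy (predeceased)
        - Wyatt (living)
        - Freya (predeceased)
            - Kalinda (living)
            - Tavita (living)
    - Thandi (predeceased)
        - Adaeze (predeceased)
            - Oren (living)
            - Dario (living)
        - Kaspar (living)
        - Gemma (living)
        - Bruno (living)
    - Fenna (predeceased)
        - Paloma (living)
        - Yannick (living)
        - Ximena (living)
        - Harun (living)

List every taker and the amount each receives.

Svea takes one-quarter of $112,000 = $28,000. The remaining $84,000 passes to the descendants.
The descendants' portion ($84,000) is divided into 3 shares of $28,000: Jessamy's $28,000 share passes to Jessamy's issue; Thandi's $28,000 share passes to Thandi's issue; Fenna's $28,000 share passes to Fenna's issue.
Jessamy's share ($28,000) is divided into 2 shares of $14,000: Wyatt takes $14,000; Freya's $14,000 share passes to Freya's issue.
Freya's share ($14,000) is divided into 2 shares of $7,000: Kalinda and Tavita each take $7,000.
Thandi's share ($28,000) is divided into 4 shares of $7,000: Kaspar, Gemma, and Bruno each take $7,000; Adaeze's $7,000 share passes to Adaeze's issue.
Adaeze's share ($7,000) is divided into 2 shares of $3,500: Oren and Dario each take $3,500.
Fenna's share ($28,000) is divided into 4 shares of $7,000: Paloma, Yannick, Ximena, and Harun each take $7,000.

Svea: $28,000; Wyatt: $14,000; Kalinda: $7,000; Tavita: $7,000; Oren: $3,500; Dario: $3,500; Kaspar: $7,000; Gemma: $7,000; Bruno: $7,000; Paloma: $7,000; Yannick: $7,000; Ximena: $7,000; Harun: $7,000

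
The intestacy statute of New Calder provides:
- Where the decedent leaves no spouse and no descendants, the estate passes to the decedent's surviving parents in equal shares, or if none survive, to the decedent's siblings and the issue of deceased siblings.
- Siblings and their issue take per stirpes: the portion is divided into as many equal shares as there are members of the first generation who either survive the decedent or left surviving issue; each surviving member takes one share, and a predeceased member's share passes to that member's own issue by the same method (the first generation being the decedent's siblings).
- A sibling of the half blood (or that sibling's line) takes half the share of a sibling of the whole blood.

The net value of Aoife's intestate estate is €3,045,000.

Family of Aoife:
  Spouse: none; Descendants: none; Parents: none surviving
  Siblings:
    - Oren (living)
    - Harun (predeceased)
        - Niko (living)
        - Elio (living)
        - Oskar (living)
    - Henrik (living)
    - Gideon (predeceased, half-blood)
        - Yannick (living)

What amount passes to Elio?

The entire €3,045,000 passes to the siblings and their issue.
Counting each half-blood sibling's line as half a unit, there are 7/2 units in €3,045,000, so one unit is €870,000. Whole-blood lines (Oren, Harun, and Henrik) take €870,000 each; half-blood lines (Gideon) take €435,000 each.
Harun's share (€870,000) is divided into 3 shares of €290,000: Niko, Elio, and Oskar each take €290,000.
Gideon's share (€435,000) passes entirely to Yannick.

Elio receives €290,000.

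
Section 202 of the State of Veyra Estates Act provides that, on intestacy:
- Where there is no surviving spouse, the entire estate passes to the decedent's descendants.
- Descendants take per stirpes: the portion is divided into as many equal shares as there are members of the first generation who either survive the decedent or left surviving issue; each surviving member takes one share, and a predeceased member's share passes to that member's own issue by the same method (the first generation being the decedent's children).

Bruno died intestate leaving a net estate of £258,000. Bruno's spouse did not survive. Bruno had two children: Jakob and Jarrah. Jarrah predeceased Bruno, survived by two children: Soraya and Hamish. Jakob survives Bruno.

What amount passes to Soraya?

Soraya receives £64,500.

The entire £258,000 passes to the descendants.
That amount (£258,000) is divided into 2 shares of £129,000: Jakob takes £129,000; Jarrah's £129,000 share passes to Jarrah's issue.
Jarrah's share (£129,000) is divided into 2 shares of £64,500: Soraya and Hamish each take £64,500.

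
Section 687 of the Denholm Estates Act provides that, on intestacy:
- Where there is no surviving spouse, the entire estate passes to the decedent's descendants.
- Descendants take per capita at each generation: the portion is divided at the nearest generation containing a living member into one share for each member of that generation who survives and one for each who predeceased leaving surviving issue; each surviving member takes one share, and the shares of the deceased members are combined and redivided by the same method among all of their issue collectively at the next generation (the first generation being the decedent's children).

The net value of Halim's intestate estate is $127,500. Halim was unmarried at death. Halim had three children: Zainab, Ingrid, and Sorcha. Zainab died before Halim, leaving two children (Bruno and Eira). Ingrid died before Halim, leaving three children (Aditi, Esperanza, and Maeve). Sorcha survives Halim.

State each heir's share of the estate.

The entire $127,500 passes to the descendants.
That amount ($127,500) is divided at the children's generation into 3 shares of $42,500. Sorcha takes $42,500. The 2 shares of the deceased (Zainab and Ingrid) are combined into a pool of $85,000.
That pool ($85,000) is divided at the grandchildren's generation equally among Bruno, Eira, Aditi, Esperanza, and Maeve: $17,000 each.

Bruno: $17,000; Eira: $17,000; Aditi: $17,000; Esperanza: $17,000; Maeve: $17,000; Sorcha: $42,500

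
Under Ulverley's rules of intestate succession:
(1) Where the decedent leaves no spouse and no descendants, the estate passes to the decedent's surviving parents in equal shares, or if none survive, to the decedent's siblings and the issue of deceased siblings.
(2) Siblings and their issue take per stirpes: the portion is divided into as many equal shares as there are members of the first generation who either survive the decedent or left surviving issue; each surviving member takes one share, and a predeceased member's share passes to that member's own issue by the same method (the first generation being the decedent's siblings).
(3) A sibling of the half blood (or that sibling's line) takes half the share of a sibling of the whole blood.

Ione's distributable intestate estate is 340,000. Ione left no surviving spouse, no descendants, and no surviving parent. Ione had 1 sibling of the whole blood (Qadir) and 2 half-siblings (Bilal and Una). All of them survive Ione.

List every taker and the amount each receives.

Qadir: 170,000; Bilal: 85,000; Una: 85,000

The entire 340,000 passes to the siblings and their issue.
Counting each half-blood sibling's line as half a unit, there are 2 units in 340,000, so one unit is 170,000. Whole-blood lines (Qadir) take 170,000 each; half-blood lines (Bilal and Una) take 85,000 each.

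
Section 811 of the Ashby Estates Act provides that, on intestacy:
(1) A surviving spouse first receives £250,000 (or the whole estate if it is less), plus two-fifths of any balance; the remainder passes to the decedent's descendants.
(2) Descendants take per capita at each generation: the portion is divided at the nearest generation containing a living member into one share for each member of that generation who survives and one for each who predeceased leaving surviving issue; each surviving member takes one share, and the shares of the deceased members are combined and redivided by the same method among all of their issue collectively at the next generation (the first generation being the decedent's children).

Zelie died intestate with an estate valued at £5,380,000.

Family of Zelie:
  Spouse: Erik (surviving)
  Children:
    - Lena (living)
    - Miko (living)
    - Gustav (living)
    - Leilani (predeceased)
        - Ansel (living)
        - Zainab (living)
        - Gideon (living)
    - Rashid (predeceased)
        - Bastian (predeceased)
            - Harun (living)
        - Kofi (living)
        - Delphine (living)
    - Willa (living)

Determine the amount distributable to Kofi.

Kofi receives £171,000.

Erik first takes £250,000, leaving a balance of £5,130,000. Erik then takes two-fifths of the balance (£2,052,000), for a total of £2,302,000. The remaining £3,078,000 passes to the descendants.
The descendants' portion (£3,078,000) is divided at the children's generation into 6 shares of £513,000. Lena, Miko, Gustav, and Willa each take £513,000. The 2 shares of the deceased (Leilani and Rashid) are combined into a pool of £1,026,000.
That pool (£1,026,000) is divided at the grandchildren's generation into 6 shares of £171,000. Ansel, Zainab, Gideon, Kofi, and Delphine each take £171,000. The remaining share for the deceased Bastian (£171,000) is carried to the next generation.
That pool (£171,000) passes entirely to Harun, the sole taker at the great-grandchildren's generation.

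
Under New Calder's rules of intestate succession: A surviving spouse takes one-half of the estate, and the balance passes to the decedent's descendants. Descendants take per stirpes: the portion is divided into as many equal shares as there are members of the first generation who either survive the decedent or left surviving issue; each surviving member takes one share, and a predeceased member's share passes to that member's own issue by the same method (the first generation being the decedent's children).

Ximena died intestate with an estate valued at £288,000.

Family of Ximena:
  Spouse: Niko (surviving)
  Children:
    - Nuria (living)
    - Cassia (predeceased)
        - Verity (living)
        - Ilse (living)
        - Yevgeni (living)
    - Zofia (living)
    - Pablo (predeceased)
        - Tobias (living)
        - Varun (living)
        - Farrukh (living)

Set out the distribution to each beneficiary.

Niko: £144,000; Nuria: £36,000; Verity: £12,000; Ilse: £12,000; Yevgeni: £12,000; Zofia: £36,000; Tobias: £12,000; Varun: £12,000; Farrukh: £12,000

Niko takes one-half of £288,000 = £144,000. The remaining £144,000 passes to the descendants.
The descendants' portion (£144,000) is divided into 4 shares of £36,000: Nuria and Zofia each take £36,000; Cassia's £36,000 share passes to Cassia's issue; Pablo's £36,000 share passes to Pablo's issue.
Cassia's share (£36,000) is divided into 3 shares of £12,000: Verity, Ilse, and Yevgeni each take £12,000.
Pablo's share (£36,000) is divided into 3 shares of £12,000: Tobias, Varun, and Farrukh each take £12,000.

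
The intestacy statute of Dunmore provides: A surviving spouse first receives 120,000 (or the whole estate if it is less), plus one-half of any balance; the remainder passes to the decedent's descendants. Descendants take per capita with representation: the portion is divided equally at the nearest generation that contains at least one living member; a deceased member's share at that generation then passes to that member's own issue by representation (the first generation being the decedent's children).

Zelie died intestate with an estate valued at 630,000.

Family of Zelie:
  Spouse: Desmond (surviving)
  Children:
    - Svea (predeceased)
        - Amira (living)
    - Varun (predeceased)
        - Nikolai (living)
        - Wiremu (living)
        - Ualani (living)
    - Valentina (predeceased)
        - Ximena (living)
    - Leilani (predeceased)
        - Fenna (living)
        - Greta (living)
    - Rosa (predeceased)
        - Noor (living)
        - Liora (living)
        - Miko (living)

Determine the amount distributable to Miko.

Desmond first takes 120,000, leaving a balance of 510,000. Desmond then takes one-half of the balance (255,000), for a total of 375,000. The remaining 255,000 passes to the descendants.
No child survives, so the initial division is made at the grandchildren's generation.
The descendants' portion (255,000) is divided into 10 shares of 25,500: Amira, Nikolai, Wiremu, Ualani, Ximena, Fenna, Greta, Noor, Liora, and Miko each take 25,500.

Miko receives 25,500.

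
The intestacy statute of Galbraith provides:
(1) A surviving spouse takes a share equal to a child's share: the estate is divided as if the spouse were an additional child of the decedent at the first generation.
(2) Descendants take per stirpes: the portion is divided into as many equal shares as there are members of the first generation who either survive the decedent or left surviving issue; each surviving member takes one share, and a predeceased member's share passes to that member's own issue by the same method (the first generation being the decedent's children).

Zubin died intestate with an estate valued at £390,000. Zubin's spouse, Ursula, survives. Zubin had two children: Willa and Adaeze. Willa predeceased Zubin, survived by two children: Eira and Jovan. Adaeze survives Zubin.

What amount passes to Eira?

Eira receives £65,000.

The spouse counts as an additional share at the children's level, so there are 3 primary shares of £130,000. Ursula takes one such share (£130,000).
The children's combined portion (£260,000) is divided into 2 shares of £130,000: Adaeze takes £130,000; Willa's £130,000 share passes to Willa's issue.
Willa's share (£130,000) is divided into 2 shares of £65,000: Eira and Jovan each take £65,000.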